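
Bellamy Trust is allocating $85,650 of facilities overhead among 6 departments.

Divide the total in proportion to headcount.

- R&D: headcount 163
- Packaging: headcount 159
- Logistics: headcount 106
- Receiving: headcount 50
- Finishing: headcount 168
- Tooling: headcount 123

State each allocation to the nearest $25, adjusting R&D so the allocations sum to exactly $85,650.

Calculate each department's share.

R&D: $18,175 · Packaging: $17,700 · Logistics: $11,800 · Receiving: $5,575 · Finishing: $18,700 · Tooling: $13,700

Total headcount = 769.
Raw shares: R&D 163/769 × $85,650 = 18,154.68; Packaging 159/769 × $85,650 = 17,709.17; Logistics 106/769 × $85,650 = 11,806.11; Receiving 50/769 × $85,650 = 5,568.92; Finishing 168/769 × $85,650 = 18,711.57; Tooling 123/769 × $85,650 = 13,699.54.
After rounding ($25): R&D $18,150; Packaging $17,700; Logistics $11,800; Receiving $5,575; Finishing $18,700; Tooling $13,700. Sum = $85,625.
Difference $85,650 − $85,625 = +$25 applied to R&D: R&D becomes $18,175.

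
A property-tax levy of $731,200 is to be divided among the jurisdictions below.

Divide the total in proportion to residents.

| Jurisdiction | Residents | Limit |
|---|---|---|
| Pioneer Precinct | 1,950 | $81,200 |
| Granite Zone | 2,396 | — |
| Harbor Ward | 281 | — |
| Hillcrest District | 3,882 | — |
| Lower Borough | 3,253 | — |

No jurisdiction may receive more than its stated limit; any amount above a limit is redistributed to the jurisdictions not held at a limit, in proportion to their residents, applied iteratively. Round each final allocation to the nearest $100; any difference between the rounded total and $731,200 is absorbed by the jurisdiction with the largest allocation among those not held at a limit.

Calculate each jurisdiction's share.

Sum of residents: 11,762.
Pro-rata shares before constraints: Pioneer Precinct 121,224.28; Granite Zone 148,950.45; Harbor Ward 17,468.73; Hillcrest District 241,329.57; Lower Borough 202,226.97.
Held at cap: Pioneer Precinct ($81,200); residual $650,000 reallocated over remaining residents 9,812.
Remaining shares: Granite Zone 158,724.01 → $158,700; Harbor Ward 18,614.96 → $18,600; Hillcrest District 257,164.70 → $257,200; Lower Borough 215,496.33 → $215,500.

Pioneer Precinct: $81,200 | Granite Zone: $158,700 | Harbor Ward: $18,600 | Hillcrest District: $257,200 | Lower Borough: $215,500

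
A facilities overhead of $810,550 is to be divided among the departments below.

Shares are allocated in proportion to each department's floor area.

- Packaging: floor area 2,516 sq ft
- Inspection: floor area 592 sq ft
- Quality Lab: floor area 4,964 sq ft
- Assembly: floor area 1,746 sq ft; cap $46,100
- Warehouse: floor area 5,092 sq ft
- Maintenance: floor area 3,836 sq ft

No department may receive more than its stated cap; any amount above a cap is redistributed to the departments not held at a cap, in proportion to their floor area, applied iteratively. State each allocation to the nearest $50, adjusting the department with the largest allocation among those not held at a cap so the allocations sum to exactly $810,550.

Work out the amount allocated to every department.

Total floor area = 18,746.
Proportional shares (ignoring caps): Packaging 108,788.21; Inspection 25,597.23; Quality Lab 214,636.20; Assembly 75,494.52; Warehouse 220,170.74; Maintenance 165,863.11.
Cap binds for Assembly ($46,100); residual $764,450 reallocated over remaining floor area 17,000.
Shares after redistribution: Packaging 113,138.60 → $113,150; Inspection 26,620.85 → $26,600; Quality Lab 223,219.40 → $223,200; Warehouse 228,975.26 → $229,000; Maintenance 172,495.89 → $172,500.

Packaging: $113,150 · Inspection: $26,600 · Quality Lab: $223,200 · Assembly: $46,100 · Warehouse: $229,000 · Maintenance: $172,500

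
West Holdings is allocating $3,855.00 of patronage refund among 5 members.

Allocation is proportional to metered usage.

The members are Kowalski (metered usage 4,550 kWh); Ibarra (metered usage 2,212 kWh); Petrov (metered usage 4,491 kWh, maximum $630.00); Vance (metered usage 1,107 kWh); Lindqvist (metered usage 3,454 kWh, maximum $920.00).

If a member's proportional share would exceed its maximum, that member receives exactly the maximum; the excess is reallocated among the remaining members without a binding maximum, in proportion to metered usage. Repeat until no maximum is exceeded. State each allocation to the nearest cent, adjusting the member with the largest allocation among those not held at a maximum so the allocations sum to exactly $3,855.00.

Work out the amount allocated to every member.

Sum of metered usage: 15,814.
Proportional shares (ignoring caps): Kowalski 1,109.1596; Ibarra 539.2222; Petrov 1,094.7771; Vance 269.8549; Lindqvist 841.9862.
Capped: Petrov ($630.00); residual $3,225.00 reallocated over remaining metered usage 11,323.
Capped: Lindqvist ($920.00); residual $2,305.00 reallocated over remaining metered usage 7,869.
Remaining shares: Kowalski 1,332.7932 → $1,332.79; Ibarra 647.9426 → $647.94; Vance 324.2642 → $324.26.
Rounding difference +$0.01 applied to Kowalski → $1,332.80.

Kowalski: $1,332.80; Ibarra: $647.94; Petrov: $630.00; Vance: $324.26; Lindqvist: $920.00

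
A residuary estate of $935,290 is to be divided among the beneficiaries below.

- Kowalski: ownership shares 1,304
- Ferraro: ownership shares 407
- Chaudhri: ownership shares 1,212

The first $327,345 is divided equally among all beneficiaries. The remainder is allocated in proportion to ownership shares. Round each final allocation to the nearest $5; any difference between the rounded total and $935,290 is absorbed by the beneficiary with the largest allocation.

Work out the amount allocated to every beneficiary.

Kowalski: $380,330; Ferraro: $193,765; Chaudhri: $361,195

$327,345 shared equally gives $109,115 per beneficiary.
Remainder $607,945 by ownership shares (total 2,923): Kowalski 271,214.60 → $271,215; Ferraro 84,650.57 → $84,650; Chaudhri 252,079.83 → $252,080.
Totals: Kowalski $109,115 + $271,215 = $380,330; Ferraro $109,115 + $84,650 = $193,765; Chaudhri $109,115 + $252,080 = $361,195.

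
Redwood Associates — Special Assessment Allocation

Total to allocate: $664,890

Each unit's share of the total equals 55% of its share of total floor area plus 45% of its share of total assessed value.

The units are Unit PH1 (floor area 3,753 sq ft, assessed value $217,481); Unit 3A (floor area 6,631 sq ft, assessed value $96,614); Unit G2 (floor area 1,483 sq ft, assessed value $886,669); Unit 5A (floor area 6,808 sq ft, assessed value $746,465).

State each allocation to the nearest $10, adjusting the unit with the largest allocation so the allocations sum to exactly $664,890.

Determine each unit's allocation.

Floor area total 18,675; assessed value total 1,947,229.
Composite weights (55% floor area + 45% assessed value): Unit PH1 0.1608; Unit 3A 0.2176; Unit G2 0.2486; Unit 5A 0.3730.
Unrounded shares: Unit PH1 106,907.31; Unit 3A 144,691.87; Unit G2 165,280.44; Unit 5A 248,010.38.
Rounded to nearest $10: Unit PH1 $106,910; Unit 3A $144,690; Unit G2 $165,280; Unit 5A $248,010. Sum = $664,890.
No rounding difference to absorb.

Unit PH1: $106,910 · Unit 3A: $144,690 · Unit G2: $165,280 · Unit 5A: $248,010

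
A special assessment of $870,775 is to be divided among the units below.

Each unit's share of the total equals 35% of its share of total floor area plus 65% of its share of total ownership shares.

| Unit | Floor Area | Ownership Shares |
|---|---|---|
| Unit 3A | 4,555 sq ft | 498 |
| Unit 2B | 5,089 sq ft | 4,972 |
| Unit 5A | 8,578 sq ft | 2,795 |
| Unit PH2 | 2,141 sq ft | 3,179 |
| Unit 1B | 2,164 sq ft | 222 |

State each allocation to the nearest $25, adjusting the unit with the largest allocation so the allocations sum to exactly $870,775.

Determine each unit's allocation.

Unit 3A: $85,775; Unit 2B: $310,100; Unit 5A: $251,650; Unit PH2: $183,200; Unit 1B: $40,050

Floor area total 22,527; ownership shares total 11,666.
Combined weights (35% floor area + 65% ownership shares): Unit 3A 0.0985; Unit 2B 0.3561; Unit 5A 0.2890; Unit PH2 0.2104; Unit 1B 0.0460.
Raw shares: Unit 3A 85,786.95; Unit 2B 310,078.28; Unit 5A 251,659.16; Unit PH2 183,202.67; Unit 1B 40,047.95.
At nearest $25: Unit 3A $85,775; Unit 2B $310,075; Unit 5A $251,650; Unit PH2 $183,200; Unit 1B $40,050. Sum = $870,750.
Difference $870,775 − $870,750 = +$25 applied to largest allocation (Unit 2B): Unit 2B becomes $310,100.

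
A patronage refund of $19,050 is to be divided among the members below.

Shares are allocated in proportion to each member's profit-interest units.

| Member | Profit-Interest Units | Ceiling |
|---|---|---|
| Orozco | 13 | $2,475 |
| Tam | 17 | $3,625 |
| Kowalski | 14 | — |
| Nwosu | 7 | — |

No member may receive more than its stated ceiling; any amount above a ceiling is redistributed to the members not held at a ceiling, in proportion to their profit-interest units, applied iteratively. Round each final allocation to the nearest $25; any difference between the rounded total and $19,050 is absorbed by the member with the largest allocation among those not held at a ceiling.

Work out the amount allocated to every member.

Profit-interest units total: 51.
Unconstrained shares: Orozco 4,855.88; Tam 6,350.00; Kowalski 5,229.41; Nwosu 2,614.71.
Capped: Orozco ($2,475), Tam ($3,625); balance $12,950 reallocated over remaining profit-interest units 21.
Shares after redistribution: Kowalski 8,633.33 → $8,625; Nwosu 4,316.67 → $4,325.

Orozco: $2,475 · Tam: $3,625 · Kowalski: $8,625 · Nwosu: $4,325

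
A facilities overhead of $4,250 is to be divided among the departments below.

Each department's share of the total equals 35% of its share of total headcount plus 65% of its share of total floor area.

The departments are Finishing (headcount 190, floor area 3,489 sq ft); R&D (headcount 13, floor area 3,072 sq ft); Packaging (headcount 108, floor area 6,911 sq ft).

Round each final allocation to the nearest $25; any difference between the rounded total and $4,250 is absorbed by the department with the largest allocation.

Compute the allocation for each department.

Finishing: $1,625 | R&D: $700 | Packaging: $1,925

Headcount total 311; floor area total 13,472.
Blended shares (35% headcount + 65% floor area): Finishing 0.3822; R&D 0.1628; Packaging 0.4550.
Raw shares: Finishing 1,624.20; R&D 692.11; Packaging 1,933.69.
At nearest $25: Finishing $1,625; R&D $700; Packaging $1,925. Sum = $4,250.
No rounding difference to absorb.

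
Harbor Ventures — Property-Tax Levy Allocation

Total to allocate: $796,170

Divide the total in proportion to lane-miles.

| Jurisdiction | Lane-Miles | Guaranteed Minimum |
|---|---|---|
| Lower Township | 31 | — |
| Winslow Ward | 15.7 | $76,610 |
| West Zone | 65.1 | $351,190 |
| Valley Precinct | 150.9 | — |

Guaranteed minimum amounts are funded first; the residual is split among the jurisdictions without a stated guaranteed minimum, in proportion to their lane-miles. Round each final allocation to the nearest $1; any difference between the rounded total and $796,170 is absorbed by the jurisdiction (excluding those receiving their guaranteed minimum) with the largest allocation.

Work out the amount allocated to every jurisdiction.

Lower Township: $62,779; Winslow Ward: $76,610; West Zone: $351,190; Valley Precinct: $305,591

Guaranteed amounts: Winslow Ward $76,610; West Zone $351,190. Balance $368,370.
Balance split over remaining lane-miles 181.9: Lower Township 62,778.83 → $62,779; Valley Precinct 305,591.17 → $305,591.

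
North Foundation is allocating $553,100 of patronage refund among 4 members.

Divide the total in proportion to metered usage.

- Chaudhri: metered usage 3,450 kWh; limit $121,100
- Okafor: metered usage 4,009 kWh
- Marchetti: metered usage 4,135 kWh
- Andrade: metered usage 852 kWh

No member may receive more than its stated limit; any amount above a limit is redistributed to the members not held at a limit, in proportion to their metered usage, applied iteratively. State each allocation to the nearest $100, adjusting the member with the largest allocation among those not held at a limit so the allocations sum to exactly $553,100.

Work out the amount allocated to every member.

Combined metered usage = 12,446.
Proportional shares (ignoring caps): Chaudhri 153,317.93; Okafor 178,159.88; Marchetti 183,759.32; Andrade 37,862.86.
Cap binds for Chaudhri ($121,100); balance $432,000 reallocated over remaining metered usage 8,996.
Shares after redistribution: Okafor 192,517.56 → $192,500; Marchetti 198,568.25 → $198,600; Andrade 40,914.18 → $40,900.

Chaudhri: $121,100 | Okafor: $192,500 | Marchetti: $198,600 | Andrade: $40,900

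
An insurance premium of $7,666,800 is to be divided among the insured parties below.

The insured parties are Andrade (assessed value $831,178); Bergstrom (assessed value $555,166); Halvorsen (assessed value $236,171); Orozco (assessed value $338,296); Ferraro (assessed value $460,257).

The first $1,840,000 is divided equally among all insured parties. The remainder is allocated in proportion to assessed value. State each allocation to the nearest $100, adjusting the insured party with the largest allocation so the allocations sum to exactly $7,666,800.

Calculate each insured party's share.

Andrade: $2,368,400 | Bergstrom: $1,704,100 | Halvorsen: $936,400 | Orozco: $1,182,200 | Ferraro: $1,475,700

First tranche $1,840,000 split equally: $368,000 each.
Remainder $5,826,800 by assessed value (total 2,421,068): Andrade 2,000,401.46 → $2,000,400; Bergstrom 1,336,121.60 → $1,336,100; Halvorsen 568,394.27 → $568,400; Orozco 814,179.17 → $814,200; Ferraro 1,107,703.50 → $1,107,700.
Totals: Andrade $368,000 + $2,000,400 = $2,368,400; Bergstrom $368,000 + $1,336,100 = $1,704,100; Halvorsen $368,000 + $568,400 = $936,400; Orozco $368,000 + $814,200 = $1,182,200; Ferraro $368,000 + $1,107,700 = $1,475,700.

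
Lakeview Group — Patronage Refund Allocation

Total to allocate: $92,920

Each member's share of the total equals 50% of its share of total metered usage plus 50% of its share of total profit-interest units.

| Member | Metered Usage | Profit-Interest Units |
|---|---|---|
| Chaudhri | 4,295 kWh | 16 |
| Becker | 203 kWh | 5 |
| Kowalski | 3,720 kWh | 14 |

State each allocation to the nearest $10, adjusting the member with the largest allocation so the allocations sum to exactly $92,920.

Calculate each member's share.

Metered usage total 8,218; profit-interest units total 35.
Combined weights (50% metered usage + 50% profit-interest units): Chaudhri 0.4899; Becker 0.0838; Kowalski 0.4263.
Pro-rata amounts: Chaudhri 45,520.40; Becker 7,784.79; Kowalski 39,614.81.
Rounded to nearest $10: Chaudhri $45,520; Becker $7,780; Kowalski $39,610. Sum = $92,910.
Difference $92,920 − $92,910 = +$10 applied to largest allocation (Chaudhri): Chaudhri becomes $45,530.

Chaudhri: $45,530 · Becker: $7,780 · Kowalski: $39,610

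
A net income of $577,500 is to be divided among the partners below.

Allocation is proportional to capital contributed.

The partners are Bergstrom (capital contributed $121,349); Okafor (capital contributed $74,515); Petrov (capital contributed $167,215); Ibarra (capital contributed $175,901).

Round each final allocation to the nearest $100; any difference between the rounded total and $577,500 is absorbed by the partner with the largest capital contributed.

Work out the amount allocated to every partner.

Bergstrom: $130,000 | Okafor: $79,800 | Petrov: $179,200 | Ibarra: $188,500

Capital contributed total: 121,349 + 74,515 + 167,215 + 175,901 = 538,980.
Unrounded shares: Bergstrom 130,021.61; Okafor 79,840.46; Petrov 179,165.58; Ibarra 188,472.35.
At nearest $100: Bergstrom $130,000; Okafor $79,800; Petrov $179,200; Ibarra $188,500. Sum = $577,500.
Rounded total matches; no reconciliation needed.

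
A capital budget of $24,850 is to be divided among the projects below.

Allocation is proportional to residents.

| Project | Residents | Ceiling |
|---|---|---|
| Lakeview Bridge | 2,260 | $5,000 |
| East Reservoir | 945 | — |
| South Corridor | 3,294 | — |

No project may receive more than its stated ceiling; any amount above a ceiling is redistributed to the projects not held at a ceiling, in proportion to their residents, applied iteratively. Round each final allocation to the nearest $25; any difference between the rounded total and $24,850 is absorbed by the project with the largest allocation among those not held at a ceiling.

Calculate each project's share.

Total residents = 6,499.
Proportional shares (ignoring caps): Lakeview Bridge 8,641.48; East Reservoir 3,613.36; South Corridor 12,595.15.
Held at cap: Lakeview Bridge ($5,000); residual $19,850 reallocated over remaining residents 4,239.
Redistributed shares: East Reservoir 4,425.16 → $4,425; South Corridor 15,424.84 → $15,425.

Lakeview Bridge: $5,000 · East Reservoir: $4,425 · South Corridor: $15,425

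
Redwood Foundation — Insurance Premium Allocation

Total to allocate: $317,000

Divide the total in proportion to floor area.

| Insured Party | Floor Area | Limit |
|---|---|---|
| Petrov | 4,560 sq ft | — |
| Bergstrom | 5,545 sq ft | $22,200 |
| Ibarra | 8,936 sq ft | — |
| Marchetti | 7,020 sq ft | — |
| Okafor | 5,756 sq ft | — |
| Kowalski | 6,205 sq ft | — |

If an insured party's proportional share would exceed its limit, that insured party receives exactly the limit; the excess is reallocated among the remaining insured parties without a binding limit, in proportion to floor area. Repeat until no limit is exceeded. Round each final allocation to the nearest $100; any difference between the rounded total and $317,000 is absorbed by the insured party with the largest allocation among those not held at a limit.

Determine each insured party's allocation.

Total floor area = 38,022.
Proportional shares (ignoring caps): Petrov 38,017.99; Bergstrom 46,230.21; Ibarra 74,501.92; Marchetti 58,527.69; Okafor 47,989.37; Kowalski 51,732.81.
Held at cap: Bergstrom ($22,200); balance $294,800 reallocated over remaining floor area 32,477.
Shares after redistribution: Petrov 41,392.00 → $41,400; Ibarra 81,113.80 → $81,100; Marchetti 63,721.90 → $63,700; Okafor 52,248.32 → $52,200; Kowalski 56,323.98 → $56,300.
Rounding difference +$100 applied to Ibarra → $81,200.

Petrov: $41,400 | Bergstrom: $22,200 | Ibarra: $81,200 | Marchetti: $63,700 | Okafor: $52,200 | Kowalski: $56,300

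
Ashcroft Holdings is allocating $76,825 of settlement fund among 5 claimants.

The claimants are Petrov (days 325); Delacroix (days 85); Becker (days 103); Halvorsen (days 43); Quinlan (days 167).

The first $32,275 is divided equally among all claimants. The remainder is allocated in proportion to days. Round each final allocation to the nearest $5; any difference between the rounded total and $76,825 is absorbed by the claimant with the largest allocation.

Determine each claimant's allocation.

Petrov: $26,480 | Delacroix: $11,695 | Becker: $12,800 | Halvorsen: $9,105 | Quinlan: $16,745

First tranche $32,275 split equally: $6,455 each.
Remainder $44,550 by days (total 723): Petrov 20,025.93 → $20,025; Delacroix 5,237.55 → $5,240; Becker 6,346.68 → $6,345; Halvorsen 2,649.59 → $2,650; Quinlan 10,290.25 → $10,290.
Totals: Petrov $6,455 + $20,025 = $26,480; Delacroix $6,455 + $5,240 = $11,695; Becker $6,455 + $6,345 = $12,800; Halvorsen $6,455 + $2,650 = $9,105; Quinlan $6,455 + $10,290 = $16,745.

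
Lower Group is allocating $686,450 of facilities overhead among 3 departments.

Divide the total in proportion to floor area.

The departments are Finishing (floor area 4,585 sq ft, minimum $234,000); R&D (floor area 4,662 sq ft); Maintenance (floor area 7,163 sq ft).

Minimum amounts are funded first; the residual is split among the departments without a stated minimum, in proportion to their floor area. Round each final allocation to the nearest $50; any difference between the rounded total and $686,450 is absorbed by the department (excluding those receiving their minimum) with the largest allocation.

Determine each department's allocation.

Fund the minimums — Finishing $234,000. Residual $452,450.
Residual split over remaining floor area 11,825: R&D 178,378.17 → $178,400; Maintenance 274,071.83 → $274,050.

Finishing: $234,000 · R&D: $178,400 · Maintenance: $274,050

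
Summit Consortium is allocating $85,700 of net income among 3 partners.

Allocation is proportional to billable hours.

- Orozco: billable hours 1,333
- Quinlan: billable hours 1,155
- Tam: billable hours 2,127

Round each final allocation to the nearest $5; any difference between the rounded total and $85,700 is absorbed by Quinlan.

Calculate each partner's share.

Orozco: $24,755; Quinlan: $21,445; Tam: $39,500

Billable hours total: 4,615.
Proportional shares: Orozco 1,333/4,615 × $85,700 = 24,753.65; Quinlan 1,155/4,615 × $85,700 = 21,448.21; Tam 2,127/4,615 × $85,700 = 39,498.14.
Rounded to nearest $5: Orozco $24,755; Quinlan $21,450; Tam $39,500. Sum = $85,705.
Difference $85,700 − $85,705 = −$5 applied to Quinlan: Quinlan becomes $21,445.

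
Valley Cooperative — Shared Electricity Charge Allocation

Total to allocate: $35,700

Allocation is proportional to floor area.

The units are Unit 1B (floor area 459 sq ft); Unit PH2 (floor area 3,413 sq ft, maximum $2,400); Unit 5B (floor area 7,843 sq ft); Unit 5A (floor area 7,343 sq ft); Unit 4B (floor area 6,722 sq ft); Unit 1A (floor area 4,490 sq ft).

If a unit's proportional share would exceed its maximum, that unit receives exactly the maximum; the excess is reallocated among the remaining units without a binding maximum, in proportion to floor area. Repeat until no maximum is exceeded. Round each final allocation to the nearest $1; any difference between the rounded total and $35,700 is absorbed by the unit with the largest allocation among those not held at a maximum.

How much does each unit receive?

Total floor area = 30,270.
Proportional shares (ignoring caps): Unit 1B 541.34; Unit PH2 4,025.24; Unit 5B 9,249.92; Unit 5A 8,660.23; Unit 4B 7,927.83; Unit 1A 5,295.44.
Capped: Unit PH2 ($2,400); residual $33,300 reallocated over remaining floor area 26,857.
Redistributed shares: Unit 1B 569.11 → $569; Unit 5B 9,724.54 → $9,725; Unit 5A 9,104.59 → $9,105; Unit 4B 8,334.61 → $8,335; Unit 1A 5,567.15 → $5,567.
Rounding difference −$1 applied to Unit 5B → $9,724.

Unit 1B: $569; Unit PH2: $2,400; Unit 5B: $9,724; Unit 5A: $9,105; Unit 4B: $8,335; Unit 1A: $5,567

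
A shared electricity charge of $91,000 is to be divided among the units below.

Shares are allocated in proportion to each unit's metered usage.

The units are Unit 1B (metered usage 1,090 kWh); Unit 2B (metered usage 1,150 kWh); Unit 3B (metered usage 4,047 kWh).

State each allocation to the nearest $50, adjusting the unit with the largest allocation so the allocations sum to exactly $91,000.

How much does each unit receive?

Unit 1B: $15,800 | Unit 2B: $16,650 | Unit 3B: $58,550

Total metered usage = 6,287.
Unrounded shares: Unit 1B 1,090/6,287 × $91,000 = 15,777.00; Unit 2B 1,150/6,287 × $91,000 = 16,645.46; Unit 3B 4,047/6,287 × $91,000 = 58,577.54.
At nearest $50: Unit 1B $15,800; Unit 2B $16,650; Unit 3B $58,600. Sum = $91,050.
Difference $91,000 − $91,050 = −$50 applied to largest allocation (Unit 3B): Unit 3B becomes $58,550.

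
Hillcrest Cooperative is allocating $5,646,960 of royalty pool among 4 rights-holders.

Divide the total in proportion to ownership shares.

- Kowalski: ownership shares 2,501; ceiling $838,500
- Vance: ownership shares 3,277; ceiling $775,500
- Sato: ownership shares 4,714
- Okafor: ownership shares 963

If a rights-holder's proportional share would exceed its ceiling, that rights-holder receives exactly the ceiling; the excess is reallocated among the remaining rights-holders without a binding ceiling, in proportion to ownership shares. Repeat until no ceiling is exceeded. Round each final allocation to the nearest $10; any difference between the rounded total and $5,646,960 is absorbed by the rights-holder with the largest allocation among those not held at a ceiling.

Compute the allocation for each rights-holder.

Total ownership shares = 11,455.
Pro-rata shares before constraints: Kowalski 1,232,915.49; Vance 1,615,459.44; Sato 2,323,855.91; Okafor 474,729.16.
Capped: Kowalski ($838,500), Vance ($775,500); balance $4,032,960 reallocated over remaining ownership shares 5,677.
Shares after redistribution: Sato 3,348,841.54 → $3,348,840; Okafor 684,118.46 → $684,120.

Kowalski: $838,500 · Vance: $775,500 · Sato: $3,348,840 · Okafor: $684,120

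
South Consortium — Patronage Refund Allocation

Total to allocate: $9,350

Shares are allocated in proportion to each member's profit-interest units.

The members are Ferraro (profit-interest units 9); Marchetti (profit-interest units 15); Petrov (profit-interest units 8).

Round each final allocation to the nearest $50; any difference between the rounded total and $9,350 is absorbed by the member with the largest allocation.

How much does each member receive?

Ferraro: $2,650 · Marchetti: $4,350 · Petrov: $2,350

Profit-interest units total: 32.
Raw shares: Ferraro 9/32 × $9,350 = 2,629.69; Marchetti 15/32 × $9,350 = 4,382.81; Petrov 8/32 × $9,350 = 2,337.50.
Rounded to nearest $50: Ferraro $2,650; Marchetti $4,400; Petrov $2,350. Sum = $9,400.
Difference $9,350 − $9,400 = −$50 applied to largest allocation (Marchetti): Marchetti becomes $4,350.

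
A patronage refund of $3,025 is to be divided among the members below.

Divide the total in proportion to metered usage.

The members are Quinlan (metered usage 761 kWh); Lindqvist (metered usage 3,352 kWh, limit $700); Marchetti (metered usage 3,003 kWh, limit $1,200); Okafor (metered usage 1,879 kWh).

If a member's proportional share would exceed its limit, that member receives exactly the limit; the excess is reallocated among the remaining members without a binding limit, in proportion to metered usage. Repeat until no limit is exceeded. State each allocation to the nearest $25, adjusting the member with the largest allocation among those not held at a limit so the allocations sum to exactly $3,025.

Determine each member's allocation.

Metered usage total: 8,995.
Unconstrained shares: Quinlan 255.92; Lindqvist 1,127.27; Marchetti 1,009.90; Okafor 631.90.
Held at cap: Lindqvist ($700); remaining pool $2,325 reallocated over remaining metered usage 5,643.
Held at cap: Marchetti ($1,200); remaining pool $1,125 reallocated over remaining metered usage 2,640.
Shares after redistribution: Quinlan 324.29 → $325; Okafor 800.71 → $800.

Quinlan: $325; Lindqvist: $700; Marchetti: $1,200; Okafor: $800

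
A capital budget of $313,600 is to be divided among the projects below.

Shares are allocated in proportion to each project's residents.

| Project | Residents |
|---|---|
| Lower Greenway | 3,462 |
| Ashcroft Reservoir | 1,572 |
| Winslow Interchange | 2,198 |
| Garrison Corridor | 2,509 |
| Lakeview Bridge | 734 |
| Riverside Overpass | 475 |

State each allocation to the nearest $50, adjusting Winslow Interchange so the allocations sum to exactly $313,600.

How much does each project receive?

Lower Greenway: $99,150 · Ashcroft Reservoir: $45,000 · Winslow Interchange: $63,000 · Garrison Corridor: $71,850 · Lakeview Bridge: $21,000 · Riverside Overpass: $13,600

Residents total: 10,950.
Proportional shares: Lower Greenway 3,462/10,950 × $313,600 = 99,149.15; Ashcroft Reservoir 1,572/10,950 × $313,600 = 45,020.93; Winslow Interchange 2,198/10,950 × $313,600 = 62,949.11; Garrison Corridor 2,509/10,950 × $313,600 = 71,855.93; Lakeview Bridge 734/10,950 × $313,600 = 21,021.22; Riverside Overpass 475/10,950 × $313,600 = 13,603.65.
After rounding ($50): Lower Greenway $99,150; Ashcroft Reservoir $45,000; Winslow Interchange $62,950; Garrison Corridor $71,850; Lakeview Bridge $21,000; Riverside Overpass $13,600. Sum = $313,550.
Difference $313,600 − $313,550 = +$50 applied to Winslow Interchange: Winslow Interchange becomes $63,000.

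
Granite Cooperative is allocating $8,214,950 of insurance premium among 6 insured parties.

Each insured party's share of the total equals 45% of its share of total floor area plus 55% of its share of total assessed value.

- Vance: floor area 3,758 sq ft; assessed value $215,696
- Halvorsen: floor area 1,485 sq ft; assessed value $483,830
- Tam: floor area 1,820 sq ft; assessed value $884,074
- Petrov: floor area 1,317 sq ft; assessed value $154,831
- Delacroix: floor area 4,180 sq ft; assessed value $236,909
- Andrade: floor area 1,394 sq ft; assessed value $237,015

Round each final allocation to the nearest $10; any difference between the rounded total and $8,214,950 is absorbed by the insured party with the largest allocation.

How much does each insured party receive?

Floor area total 13,954; assessed value total 2,212,355.
Blended shares (45% floor area + 55% assessed value): Vance 0.1748; Halvorsen 0.1682; Tam 0.2785; Petrov 0.0810; Delacroix 0.1937; Andrade 0.1039.
Pro-rata amounts: Vance 1,436,087.57; Halvorsen 1,381,520.47; Tam 2,287,675.12; Petrov 665,109.28; Delacroix 1,591,207.47; Andrade 853,350.08.
At nearest $10: Vance $1,436,090; Halvorsen $1,381,520; Tam $2,287,680; Petrov $665,110; Delacroix $1,591,210; Andrade $853,350. Sum = $8,214,960.
Difference $8,214,950 − $8,214,960 = −$10 applied to largest allocation (Tam): Tam becomes $2,287,670.

Vance: $1,436,090 · Halvorsen: $1,381,520 · Tam: $2,287,670 · Petrov: $665,110 · Delacroix: $1,591,210 · Andrade: $853,350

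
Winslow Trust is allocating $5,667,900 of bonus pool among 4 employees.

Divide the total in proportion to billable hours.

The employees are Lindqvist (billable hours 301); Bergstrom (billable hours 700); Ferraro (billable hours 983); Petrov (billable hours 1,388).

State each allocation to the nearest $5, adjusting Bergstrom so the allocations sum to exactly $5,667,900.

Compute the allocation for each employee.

Billable hours total: 3,372.
Raw shares: Lindqvist 301/3,372 × $5,667,900 = 505,942.44; Bergstrom 700/3,372 × $5,667,900 = 1,176,610.32; Ferraro 983/3,372 × $5,667,900 = 1,652,297.06; Petrov 1,388/3,372 × $5,667,900 = 2,333,050.18.
At nearest $5: Lindqvist $505,940; Bergstrom $1,176,610; Ferraro $1,652,295; Petrov $2,333,050. Sum = $5,667,895.
Difference $5,667,900 − $5,667,895 = +$5 applied to Bergstrom: Bergstrom becomes $1,176,615.

Lindqvist: $505,940 | Bergstrom: $1,176,615 | Ferraro: $1,652,295 | Petrov: $2,333,050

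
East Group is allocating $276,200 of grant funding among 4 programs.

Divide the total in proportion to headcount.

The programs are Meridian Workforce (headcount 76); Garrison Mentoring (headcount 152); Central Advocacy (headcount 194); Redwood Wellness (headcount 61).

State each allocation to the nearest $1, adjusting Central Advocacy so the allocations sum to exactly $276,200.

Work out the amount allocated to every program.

Sum of headcount: 483.
Proportional shares: Meridian Workforce 76/483 × $276,200 = 43,460.04; Garrison Mentoring 152/483 × $276,200 = 86,920.08; Central Advocacy 194/483 × $276,200 = 110,937.47; Redwood Wellness 61/483 × $276,200 = 34,882.40.
After rounding ($1): Meridian Workforce $43,460; Garrison Mentoring $86,920; Central Advocacy $110,937; Redwood Wellness $34,882. Sum = $276,199.
Difference $276,200 − $276,199 = +$1 applied to Central Advocacy: Central Advocacy becomes $110,938.

Meridian Workforce: $43,460 · Garrison Mentoring: $86,920 · Central Advocacy: $110,938 · Redwood Wellness: $34,882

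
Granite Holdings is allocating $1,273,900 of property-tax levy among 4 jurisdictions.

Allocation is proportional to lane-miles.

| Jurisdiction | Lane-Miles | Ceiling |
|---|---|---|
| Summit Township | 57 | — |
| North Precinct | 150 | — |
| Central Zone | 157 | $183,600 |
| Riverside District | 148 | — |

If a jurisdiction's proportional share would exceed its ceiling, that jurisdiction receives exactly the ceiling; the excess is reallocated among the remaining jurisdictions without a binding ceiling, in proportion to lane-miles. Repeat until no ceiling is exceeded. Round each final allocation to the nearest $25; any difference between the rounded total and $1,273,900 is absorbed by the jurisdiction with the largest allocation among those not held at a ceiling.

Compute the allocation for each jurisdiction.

Summit Township: $175,050 | North Precinct: $460,700 | Central Zone: $183,600 | Riverside District: $454,550

Total lane-miles = 512.
Proportional shares (ignoring caps): Summit Township 141,820.90; North Precinct 373,212.89; Central Zone 390,629.49; Riverside District 368,236.72.
Held at cap: Central Zone ($183,600); residual $1,090,300 reallocated over remaining lane-miles 355.
Remaining shares: Summit Township 175,062.25 → $175,050; North Precinct 460,690.14 → $460,700; Riverside District 454,547.61 → $454,550.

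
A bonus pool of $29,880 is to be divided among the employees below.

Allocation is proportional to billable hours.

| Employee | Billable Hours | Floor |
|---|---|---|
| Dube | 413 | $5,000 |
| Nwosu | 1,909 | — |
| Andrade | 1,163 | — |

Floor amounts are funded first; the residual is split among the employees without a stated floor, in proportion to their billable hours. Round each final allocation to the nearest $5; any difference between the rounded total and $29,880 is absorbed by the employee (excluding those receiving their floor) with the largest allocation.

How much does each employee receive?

Dube: $5,000; Nwosu: $15,460; Andrade: $9,420

Fund the minimums — Dube $5,000. Residual $24,880.
Residual split over remaining billable hours 3,072: Nwosu 15,460.91 → $15,460; Andrade 9,419.09 → $9,420.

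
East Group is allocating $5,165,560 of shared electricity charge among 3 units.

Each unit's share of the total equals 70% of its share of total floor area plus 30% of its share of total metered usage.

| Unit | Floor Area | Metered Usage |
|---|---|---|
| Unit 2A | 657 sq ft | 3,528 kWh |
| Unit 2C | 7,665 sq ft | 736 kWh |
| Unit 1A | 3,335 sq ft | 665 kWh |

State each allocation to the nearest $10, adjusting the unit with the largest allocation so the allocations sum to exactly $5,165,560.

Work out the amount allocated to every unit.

Totals — floor area 11,657, metered usage 4,929.
Blended shares (70% floor area + 30% metered usage): Unit 2A 0.2542; Unit 2C 0.5051; Unit 1A 0.2407.
Pro-rata amounts: Unit 2A 1,312,991.56; Unit 2C 2,609,008.03; Unit 1A 1,243,560.41.
At nearest $10: Unit 2A $1,312,990; Unit 2C $2,609,010; Unit 1A $1,243,560. Sum = $5,165,560.
No rounding difference to absorb.

Unit 2A: $1,312,990 · Unit 2C: $2,609,010 · Unit 1A: $1,243,560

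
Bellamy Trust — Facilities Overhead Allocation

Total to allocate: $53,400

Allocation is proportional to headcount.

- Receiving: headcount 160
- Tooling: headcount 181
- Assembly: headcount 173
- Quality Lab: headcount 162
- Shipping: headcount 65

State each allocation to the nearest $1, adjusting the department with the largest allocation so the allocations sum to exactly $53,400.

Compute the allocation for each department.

Receiving: $11,530 | Tooling: $13,045 | Assembly: $12,467 | Quality Lab: $11,674 | Shipping: $4,684

Headcount total: 741.
Pro-rata amounts: Receiving 160/741 × $53,400 = 11,530.36; Tooling 181/741 × $53,400 = 13,043.72; Assembly 173/741 × $53,400 = 12,467.21; Quality Lab 162/741 × $53,400 = 11,674.49; Shipping 65/741 × $53,400 = 4,684.21.
At nearest $1: Receiving $11,530; Tooling $13,044; Assembly $12,467; Quality Lab $11,674; Shipping $4,684. Sum = $53,399.
Difference $53,400 − $53,399 = +$1 applied to largest allocation (Tooling): Tooling becomes $13,045.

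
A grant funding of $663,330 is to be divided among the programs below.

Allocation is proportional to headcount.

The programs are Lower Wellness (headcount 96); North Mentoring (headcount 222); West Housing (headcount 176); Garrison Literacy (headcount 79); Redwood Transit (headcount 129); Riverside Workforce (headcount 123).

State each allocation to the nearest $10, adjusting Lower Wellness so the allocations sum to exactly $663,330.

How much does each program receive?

Total headcount = 825.
Raw shares: Lower Wellness 96/825 × $663,330 = 77,187.49; North Mentoring 222/825 × $663,330 = 178,496.07; West Housing 176/825 × $663,330 = 141,510.40; Garrison Literacy 79/825 × $663,330 = 63,518.87; Redwood Transit 129/825 × $663,330 = 103,720.69; Riverside Workforce 123/825 × $663,330 = 98,896.47.
At nearest $10: Lower Wellness $77,190; North Mentoring $178,500; West Housing $141,510; Garrison Literacy $63,520; Redwood Transit $103,720; Riverside Workforce $98,900. Sum = $663,340.
Difference $663,330 − $663,340 = −$10 applied to Lower Wellness: Lower Wellness becomes $77,180.

Lower Wellness: $77,180 · North Mentoring: $178,500 · West Housing: $141,510 · Garrison Literacy: $63,520 · Redwood Transit: $103,720 · Riverside Workforce: $98,900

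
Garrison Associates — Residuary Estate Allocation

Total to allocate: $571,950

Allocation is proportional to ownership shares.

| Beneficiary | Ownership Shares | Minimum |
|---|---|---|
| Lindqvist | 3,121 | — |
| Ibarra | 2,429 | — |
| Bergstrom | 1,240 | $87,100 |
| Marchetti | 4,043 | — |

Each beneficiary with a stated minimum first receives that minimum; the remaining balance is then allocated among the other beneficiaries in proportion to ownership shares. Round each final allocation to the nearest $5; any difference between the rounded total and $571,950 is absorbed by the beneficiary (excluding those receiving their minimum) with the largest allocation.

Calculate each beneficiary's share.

Lindqvist: $157,740; Ibarra: $122,765; Bergstrom: $87,100; Marchetti: $204,345

Guaranteed amounts: Bergstrom $87,100. Remaining pool $484,850.
Remaining pool split over remaining ownership shares 9,593: Lindqvist 157,741.78 → $157,740; Ibarra 122,766.67 → $122,765; Marchetti 204,341.56 → $204,340.
Rounding difference +$5 applied to Marchetti → $204,345.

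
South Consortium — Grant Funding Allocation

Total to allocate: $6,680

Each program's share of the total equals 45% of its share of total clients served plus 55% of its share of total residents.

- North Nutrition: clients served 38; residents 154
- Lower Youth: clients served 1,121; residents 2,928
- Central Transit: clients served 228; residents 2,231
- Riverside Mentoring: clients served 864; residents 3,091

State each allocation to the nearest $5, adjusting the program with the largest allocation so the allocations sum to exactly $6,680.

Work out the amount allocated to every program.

North Nutrition: $120 · Lower Youth: $2,775 · Central Transit: $1,280 · Riverside Mentoring: $2,505

Clients served total 2,251; residents total 8,404.
Blended shares (45% clients served + 55% residents): North Nutrition 0.0177; Lower Youth 0.4157; Central Transit 0.1916; Riverside Mentoring 0.3750.
Pro-rata amounts: North Nutrition 118.07; Lower Youth 2,777.03; Central Transit 1,279.81; Riverside Mentoring 2,505.09.
After rounding ($5): North Nutrition $120; Lower Youth $2,775; Central Transit $1,280; Riverside Mentoring $2,505. Sum = $6,680.
Sum already equals the total — no adjustment.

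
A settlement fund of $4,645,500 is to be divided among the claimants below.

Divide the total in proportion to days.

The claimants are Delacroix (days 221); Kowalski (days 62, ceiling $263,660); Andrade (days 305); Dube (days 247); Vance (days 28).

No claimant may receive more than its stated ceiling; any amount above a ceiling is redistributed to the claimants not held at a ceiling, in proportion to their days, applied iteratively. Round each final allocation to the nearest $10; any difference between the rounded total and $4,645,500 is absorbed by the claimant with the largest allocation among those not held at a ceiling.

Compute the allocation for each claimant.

Combined days = 863.
Proportional shares (ignoring caps): Delacroix 1,189,635.57; Kowalski 333,743.92; Andrade 1,641,804.75; Dube 1,329,592.70; Vance 150,723.06.
Cap binds for Kowalski ($263,660); residual $4,381,840 reallocated over remaining days 801.
Remaining shares: Delacroix 1,208,972.08 → $1,208,970; Andrade 1,668,490.89 → $1,668,490; Dube 1,351,204.09 → $1,351,200; Vance 153,172.93 → $153,170.
Rounding difference +$10 applied to Andrade → $1,668,500.

Delacroix: $1,208,970; Kowalski: $263,660; Andrade: $1,668,500; Dube: $1,351,200; Vance: $153,170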